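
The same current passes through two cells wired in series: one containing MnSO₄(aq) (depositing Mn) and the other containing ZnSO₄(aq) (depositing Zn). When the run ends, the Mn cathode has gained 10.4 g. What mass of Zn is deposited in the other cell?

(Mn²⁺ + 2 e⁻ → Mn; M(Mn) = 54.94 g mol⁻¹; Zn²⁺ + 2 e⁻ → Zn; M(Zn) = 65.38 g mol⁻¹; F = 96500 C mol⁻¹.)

12.4 g

n(Mn) = 10.4 / 54.94 = 0.1893 mol.
Since Mn²⁺ + 2 e⁻ → Mn, n(e⁻) passed = 2 × 0.1893 = 0.3786 mol.
Cells in series carry the same charge, so the same 0.3786 mol of electrons passes through cell 2.
Zn²⁺ + 2 e⁻ → Zn, so n(Zn) = 0.3786 / 2 = 0.1893 mol.
m(Zn) = 0.1893 × 65.38 = 12.4 g.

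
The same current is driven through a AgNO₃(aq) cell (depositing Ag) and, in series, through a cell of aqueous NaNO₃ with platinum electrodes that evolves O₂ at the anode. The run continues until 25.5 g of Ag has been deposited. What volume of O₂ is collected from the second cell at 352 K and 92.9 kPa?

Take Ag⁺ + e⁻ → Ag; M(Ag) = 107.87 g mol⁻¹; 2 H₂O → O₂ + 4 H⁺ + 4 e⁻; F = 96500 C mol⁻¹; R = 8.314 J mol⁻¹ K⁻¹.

1.86 L

n(Ag) = 25.5 / 107.87 = 0.2364 mol, so n(e⁻) = 1 × 0.2364 = 0.2364 mol.
The cells are in series, so the same 0.2364 mol of electrons passes through the second cell.
2 H₂O → O₂ + 4 H⁺ + 4 e⁻ — 4 mol e⁻ per mol O₂, so n(O₂) = 0.2364/4 = 0.05910 mol.
V = nRT/P = (0.05910 × 8.314 × 352) / (92.9 × 10³) = 0.00186 m³ = 1.86 L.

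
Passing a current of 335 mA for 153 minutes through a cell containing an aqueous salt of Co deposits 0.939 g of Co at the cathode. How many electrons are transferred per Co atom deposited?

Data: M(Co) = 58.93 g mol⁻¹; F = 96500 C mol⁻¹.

2

Q = I·t = 0.3350 A × 9180.0 s = 3075 C, so n(e⁻) = 3075/96500 = 0.03187 mol.
n(Co) deposited = 0.939 / 58.93 = 0.01593 mol.
Electrons per atom = n(e⁻)/n(Co) = 0.03187 / 0.01593 = 2.00 ≈ 2, so the ion is Co²⁺.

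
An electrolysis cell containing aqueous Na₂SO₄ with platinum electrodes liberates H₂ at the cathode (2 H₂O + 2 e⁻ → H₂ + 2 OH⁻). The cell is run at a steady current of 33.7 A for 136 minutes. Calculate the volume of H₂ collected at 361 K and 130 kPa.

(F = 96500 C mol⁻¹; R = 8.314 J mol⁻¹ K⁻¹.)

Q = I·t = 33.70 A × 8160.0 s = 275000 C.
n(e⁻) = Q/F = 275000 / 96500 = 2.850 mol.
2 electrons are transferred per H₂ molecule, so n(H₂) = 2.850 / 2 = 1.425 mol.
V = nRT/P = (1.425 × 8.314 × 361) / (130 × 10³ Pa) = 0.0329 m³ = 32.9 L.

32.9 L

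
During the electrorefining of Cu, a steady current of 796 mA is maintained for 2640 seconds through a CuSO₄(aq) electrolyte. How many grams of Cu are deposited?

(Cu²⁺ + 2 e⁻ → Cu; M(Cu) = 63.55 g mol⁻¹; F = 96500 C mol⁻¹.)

Q = I·t = 0.7960 A × 2640.0 s = 2101 C.
n(e⁻) = Q/F = 2101 / 96500 = 0.02178 mol.
Cu²⁺ + 2 e⁻ → Cu, so n(Cu) = n(e⁻)/2 = 0.01089 mol.
m = n·M = 0.01089 × 63.55 = 0.692 g.

0.692 g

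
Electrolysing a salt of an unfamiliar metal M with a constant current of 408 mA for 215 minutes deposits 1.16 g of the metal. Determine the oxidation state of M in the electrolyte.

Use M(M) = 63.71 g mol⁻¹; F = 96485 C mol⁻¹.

+3

Q = I·t = 0.4080 A × 12900 s = 5263 C, so n(e⁻) = 5263/96485 = 0.05455 mol.
n(M) deposited = 1.16 / 63.71 = 0.01821 mol.
Electrons per atom = n(e⁻)/n(M) = 0.05455 / 0.01821 = 3.00 ≈ 3, so the ion is M³⁺.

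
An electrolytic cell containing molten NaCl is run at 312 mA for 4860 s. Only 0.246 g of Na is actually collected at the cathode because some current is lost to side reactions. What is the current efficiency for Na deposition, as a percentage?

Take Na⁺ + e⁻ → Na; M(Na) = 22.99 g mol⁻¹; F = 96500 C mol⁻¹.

68.1 %

Q = I·t = 0.3120 × 4860.0 = 1516 C; n(e⁻) = 1516/96500 = 0.01571 mol.
Theoretical n(Na) = n(e⁻)/1 = 0.01571 mol, i.e. m_theo = 0.01571 × 22.99 = 0.3612 g.
Efficiency = m_actual / m_theo = 0.246 / 0.3612 = 68.1 %.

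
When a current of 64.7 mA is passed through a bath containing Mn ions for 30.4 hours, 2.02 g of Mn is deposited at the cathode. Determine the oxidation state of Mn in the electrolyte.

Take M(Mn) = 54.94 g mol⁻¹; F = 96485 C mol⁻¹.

Q = I·t = 0.06470 A × 109440 s = 7081 C, so n(e⁻) = 7081/96485 = 0.07339 mol.
n(Mn) deposited = 2.02 / 54.94 = 0.03677 mol.
Electrons per atom = n(e⁻)/n(Mn) = 0.07339 / 0.03677 = 2.00 ≈ 2, so the ion is Mn²⁺.

+2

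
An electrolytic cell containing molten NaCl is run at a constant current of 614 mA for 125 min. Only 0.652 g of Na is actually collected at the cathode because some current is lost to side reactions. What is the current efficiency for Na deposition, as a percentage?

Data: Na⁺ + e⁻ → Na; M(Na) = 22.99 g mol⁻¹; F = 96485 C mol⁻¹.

Q = I·t = 0.6140 × 7500.0 = 4605 C; n(e⁻) = 4605/96485 = 0.04773 mol.
Theoretical n(Na) = n(e⁻)/1 = 0.04773 mol, i.e. m_theo = 0.04773 × 22.99 = 1.097 g.
Efficiency = m_actual / m_theo = 0.652 / 1.097 = 59.4 %.

59.4 %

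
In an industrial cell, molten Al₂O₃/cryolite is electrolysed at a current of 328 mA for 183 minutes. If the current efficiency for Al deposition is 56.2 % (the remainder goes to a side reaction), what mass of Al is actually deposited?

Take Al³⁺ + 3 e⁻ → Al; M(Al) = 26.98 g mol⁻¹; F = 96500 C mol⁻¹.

0.189 g

Q = I·t = 0.3280 × 10980 = 3601 C.
n(e⁻) = 3601/96500 = 0.03732 mol; theoretically n(Al) = 0.03732/3 = 0.01244 mol, m_theo = 0.3356 g.
At 56.2 % efficiency, m_actual = 0.562 × 0.3356 = 0.189 g.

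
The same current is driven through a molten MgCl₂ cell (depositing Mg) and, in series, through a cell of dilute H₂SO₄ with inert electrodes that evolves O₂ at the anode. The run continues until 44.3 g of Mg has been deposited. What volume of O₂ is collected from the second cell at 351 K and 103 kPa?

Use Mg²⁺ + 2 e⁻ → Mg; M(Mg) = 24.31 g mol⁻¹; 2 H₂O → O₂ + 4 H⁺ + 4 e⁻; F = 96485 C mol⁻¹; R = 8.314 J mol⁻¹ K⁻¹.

n(Mg) = 44.3 / 24.31 = 1.822 mol, so n(e⁻) = 2 × 1.822 = 3.645 mol.
The cells are in series, so the same 3.645 mol of electrons passes through the second cell.
2 H₂O → O₂ + 4 H⁺ + 4 e⁻ — 4 mol e⁻ per mol O₂, so n(O₂) = 3.645/4 = 0.9111 mol.
V = nRT/P = (0.9111 × 8.314 × 351) / (103 × 10³) = 0.0258 m³ = 25.8 L.

25.8 L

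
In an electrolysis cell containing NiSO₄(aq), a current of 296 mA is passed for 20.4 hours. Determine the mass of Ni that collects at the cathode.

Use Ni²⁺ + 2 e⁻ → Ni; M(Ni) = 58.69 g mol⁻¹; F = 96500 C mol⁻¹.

6.61 g

Q = I·t = 0.2960 A × 73440 s = 21740 C.
n(e⁻) = Q/F = 21740 / 96500 = 0.2253 mol.
Ni²⁺ + 2 e⁻ → Ni, so n(Ni) = n(e⁻)/2 = 0.1126 mol.
m = n·M = 0.1126 × 58.69 = 6.61 g.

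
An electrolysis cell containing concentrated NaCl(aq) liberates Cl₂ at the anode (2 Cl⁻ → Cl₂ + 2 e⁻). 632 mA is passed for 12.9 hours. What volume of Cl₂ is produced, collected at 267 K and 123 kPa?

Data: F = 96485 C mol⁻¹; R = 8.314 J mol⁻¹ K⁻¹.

Q = I·t = 0.6320 A × 46440 s = 29350 C.
n(e⁻) = Q/F = 29350 / 96485 = 0.3042 mol.
2 electrons are transferred per Cl₂ molecule, so n(Cl₂) = 0.3042 / 2 = 0.1521 mol.
V = nRT/P = (0.1521 × 8.314 × 267) / (123 × 10³ Pa) = 0.00274 m³ = 2.74 L.

2.74 L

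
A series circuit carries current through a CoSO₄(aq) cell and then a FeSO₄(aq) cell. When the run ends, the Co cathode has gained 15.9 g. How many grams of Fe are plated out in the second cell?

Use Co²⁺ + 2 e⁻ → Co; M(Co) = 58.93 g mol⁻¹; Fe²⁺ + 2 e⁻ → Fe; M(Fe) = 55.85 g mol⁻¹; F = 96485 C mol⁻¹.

15.1 g

n(Co) = 15.9 / 58.93 = 0.2698 mol.
Since Co²⁺ + 2 e⁻ → Co, n(e⁻) passed = 2 × 0.2698 = 0.5396 mol.
Cells in series carry the same charge, so the same 0.5396 mol of electrons passes through cell 2.
Fe²⁺ + 2 e⁻ → Fe, so n(Fe) = 0.5396 / 2 = 0.2698 mol.
m(Fe) = 0.2698 × 55.85 = 15.1 g.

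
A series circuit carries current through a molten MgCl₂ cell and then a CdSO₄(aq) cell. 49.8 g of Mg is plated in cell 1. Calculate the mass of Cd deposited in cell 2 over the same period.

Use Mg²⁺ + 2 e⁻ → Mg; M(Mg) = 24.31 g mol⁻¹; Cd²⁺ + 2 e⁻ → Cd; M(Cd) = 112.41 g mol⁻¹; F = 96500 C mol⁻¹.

n(Mg) = 49.8 / 24.31 = 2.049 mol.
Since Mg²⁺ + 2 e⁻ → Mg, n(e⁻) passed = 2 × 2.049 = 4.097 mol.
Cells in series carry the same charge, so the same 4.097 mol of electrons passes through cell 2.
Cd²⁺ + 2 e⁻ → Cd, so n(Cd) = 4.097 / 2 = 2.049 mol.
m(Cd) = 2.049 × 112.41 = 230 g.

230 g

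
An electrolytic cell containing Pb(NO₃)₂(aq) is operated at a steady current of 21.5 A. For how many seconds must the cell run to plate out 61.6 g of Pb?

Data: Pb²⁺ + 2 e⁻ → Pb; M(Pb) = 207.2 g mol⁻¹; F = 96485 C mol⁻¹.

n(Pb) = m/M = 61.6 / 207.2 = 0.2973 mol.
Each Pb atom requires 2 electrons, so n(e⁻) = 2 × 0.2973 = 0.5946 mol.
Q = n(e⁻)·F = 0.5946 × 96485 = 57370 C.
t = Q/I = 57370 / 21.50 A = 2668 s.

2670 s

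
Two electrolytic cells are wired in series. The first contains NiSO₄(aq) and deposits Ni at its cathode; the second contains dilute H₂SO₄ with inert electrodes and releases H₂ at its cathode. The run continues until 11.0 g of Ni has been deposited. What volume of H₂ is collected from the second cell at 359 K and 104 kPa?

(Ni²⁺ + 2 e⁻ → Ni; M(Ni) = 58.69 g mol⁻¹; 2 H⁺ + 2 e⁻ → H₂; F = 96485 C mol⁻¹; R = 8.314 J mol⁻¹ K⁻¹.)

n(Ni) = 11.0 / 58.69 = 0.1874 mol, so n(e⁻) = 2 × 0.1874 = 0.3749 mol.
The cells are in series, so the same 0.3749 mol of electrons passes through the second cell.
2 H⁺ + 2 e⁻ → H₂ — 2 mol e⁻ per mol H₂, so n(H₂) = 0.3749/2 = 0.1874 mol.
V = nRT/P = (0.1874 × 8.314 × 359) / (104 × 10³) = 0.00538 m³ = 5.38 L.

5.38 L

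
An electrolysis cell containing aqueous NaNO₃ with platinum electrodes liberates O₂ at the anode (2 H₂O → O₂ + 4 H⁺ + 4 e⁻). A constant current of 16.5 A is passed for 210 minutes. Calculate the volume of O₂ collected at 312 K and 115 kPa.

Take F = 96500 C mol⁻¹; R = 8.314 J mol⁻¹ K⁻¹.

12.1 L

Q = I·t = 16.50 A × 12600 s = 207900 C.
n(e⁻) = Q/F = 207900 / 96500 = 2.154 mol.
4 electrons are transferred per O₂ molecule, so n(O₂) = 2.154 / 4 = 0.5386 mol.
V = nRT/P = (0.5386 × 8.314 × 312) / (115 × 10³ Pa) = 0.0121 m³ = 12.1 L.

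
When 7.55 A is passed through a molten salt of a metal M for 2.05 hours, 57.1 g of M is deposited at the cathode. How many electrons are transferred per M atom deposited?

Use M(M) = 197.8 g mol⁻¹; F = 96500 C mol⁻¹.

Q = I·t = 7.550 A × 7380.0 s = 55720 C, so n(e⁻) = 55720/96500 = 0.5774 mol.
n(M) deposited = 57.1 / 197.8 = 0.2887 mol.
Electrons per atom = n(e⁻)/n(M) = 0.5774 / 0.2887 = 2.00 ≈ 2, so the ion is M²⁺.

2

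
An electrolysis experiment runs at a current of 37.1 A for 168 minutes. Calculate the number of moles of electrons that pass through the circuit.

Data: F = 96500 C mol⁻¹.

3.88 mol

Q = I·t = 37.10 A × 10080 s = 374000 C.
n(e⁻) = Q/F = 374000 / 96500 = 3.88 mol.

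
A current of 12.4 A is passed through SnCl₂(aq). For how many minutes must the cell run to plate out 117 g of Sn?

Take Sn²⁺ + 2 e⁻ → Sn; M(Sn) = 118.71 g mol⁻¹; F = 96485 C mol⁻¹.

n(Sn) = m/M = 117 / 118.71 = 0.9856 mol.
Each Sn atom requires 2 electrons, so n(e⁻) = 2 × 0.9856 = 1.971 mol.
Q = n(e⁻)·F = 1.971 × 96485 = 190200 C.
t = Q/I = 190200 / 12.40 A = 15340 s = 256 min.

256 min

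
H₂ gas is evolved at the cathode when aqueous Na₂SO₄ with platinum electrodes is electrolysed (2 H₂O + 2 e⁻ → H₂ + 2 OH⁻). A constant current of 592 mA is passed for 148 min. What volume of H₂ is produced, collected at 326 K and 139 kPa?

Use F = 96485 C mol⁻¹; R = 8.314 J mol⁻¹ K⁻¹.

0.531 L

Q = I·t = 0.5920 A × 8880.0 s = 5257 C.
n(e⁻) = Q/F = 5257 / 96485 = 0.05448 mol.
2 electrons are transferred per H₂ molecule, so n(H₂) = 0.05448 / 2 = 0.02724 mol.
V = nRT/P = (0.02724 × 8.314 × 326) / (139 × 10³ Pa) = 5.31 × 10⁻⁴ m³ = 0.531 L.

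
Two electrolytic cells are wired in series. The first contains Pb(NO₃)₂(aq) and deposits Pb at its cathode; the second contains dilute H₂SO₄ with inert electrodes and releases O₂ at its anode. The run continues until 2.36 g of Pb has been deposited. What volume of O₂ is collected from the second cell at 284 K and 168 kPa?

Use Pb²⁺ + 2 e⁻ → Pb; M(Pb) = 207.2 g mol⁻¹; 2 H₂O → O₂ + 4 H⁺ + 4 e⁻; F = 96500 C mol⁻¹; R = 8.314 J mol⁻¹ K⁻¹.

n(Pb) = 2.36 / 207.2 = 0.01139 mol, so n(e⁻) = 2 × 0.01139 = 0.02278 mol.
The cells are in series, so the same 0.02278 mol of electrons passes through the second cell.
2 H₂O → O₂ + 4 H⁺ + 4 e⁻ — 4 mol e⁻ per mol O₂, so n(O₂) = 0.02278/4 = 0.005695 mol.
V = nRT/P = (0.005695 × 8.314 × 284) / (168 × 10³) = 8.00 × 10⁻⁵ m³ = 0.0800 L.

0.0800 L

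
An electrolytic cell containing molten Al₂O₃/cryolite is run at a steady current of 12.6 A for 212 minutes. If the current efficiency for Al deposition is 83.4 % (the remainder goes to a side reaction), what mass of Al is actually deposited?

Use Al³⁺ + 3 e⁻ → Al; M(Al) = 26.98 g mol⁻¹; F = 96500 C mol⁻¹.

12.5 g

Q = I·t = 12.60 × 12720 = 160300 C.
n(e⁻) = 160300/96500 = 1.661 mol; theoretically n(Al) = 1.661/3 = 0.5536 mol, m_theo = 14.94 g.
At 83.4 % efficiency, m_actual = 0.834 × 14.94 = 12.5 g.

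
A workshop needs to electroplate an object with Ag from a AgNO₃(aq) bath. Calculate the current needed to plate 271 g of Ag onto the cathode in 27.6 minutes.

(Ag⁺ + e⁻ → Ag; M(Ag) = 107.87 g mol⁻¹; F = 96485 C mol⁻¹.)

n(Ag) = 271 / 107.87 = 2.512 mol.
n(e⁻) = 1 × 2.512 = 2.512 mol.
Q = n(e⁻)·F = 2.512 × 96485 = 242400 C.
I = Q/t = 242400 / 1656.0 s = 146 A.

146 A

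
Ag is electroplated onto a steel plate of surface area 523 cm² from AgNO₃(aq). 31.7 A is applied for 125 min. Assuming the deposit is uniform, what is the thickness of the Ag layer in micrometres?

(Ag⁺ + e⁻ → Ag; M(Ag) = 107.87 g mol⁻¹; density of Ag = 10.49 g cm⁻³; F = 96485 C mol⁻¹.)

Q = I·t = 31.70 × 7500.0 = 237800 C; n(e⁻) = 2.464 mol.
n(Ag) = n(e⁻)/1 = 2.464 mol, so m = 2.464 × 107.87 = 265.8 g.
Volume = m/ρ = 265.8 / 10.49 = 25.34 cm³.
Thickness = V/A = 25.34 / 523 = 0.0484 cm = 484 μm.

484 μm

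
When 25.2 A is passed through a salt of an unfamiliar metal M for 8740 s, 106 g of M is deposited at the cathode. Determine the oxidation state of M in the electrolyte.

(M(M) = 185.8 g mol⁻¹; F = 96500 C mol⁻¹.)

Q = I·t = 25.20 A × 8740.0 s = 220200 C, so n(e⁻) = 220200/96500 = 2.282 mol.
n(M) deposited = 106 / 185.8 = 0.5705 mol.
Electrons per atom = n(e⁻)/n(M) = 2.282 / 0.5705 = 4.00 ≈ 4, so the ion is M⁴⁺.

+4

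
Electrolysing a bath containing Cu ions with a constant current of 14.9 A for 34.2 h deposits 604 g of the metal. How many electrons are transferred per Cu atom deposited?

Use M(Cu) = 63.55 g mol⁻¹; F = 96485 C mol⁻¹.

Q = I·t = 14.90 A × 123120 s = 1834000 C, so n(e⁻) = 1834000/96485 = 19.01 mol.
n(Cu) deposited = 604 / 63.55 = 9.504 mol.
Electrons per atom = n(e⁻)/n(Cu) = 19.01 / 9.504 = 2.00 ≈ 2, so the ion is Cu²⁺.

2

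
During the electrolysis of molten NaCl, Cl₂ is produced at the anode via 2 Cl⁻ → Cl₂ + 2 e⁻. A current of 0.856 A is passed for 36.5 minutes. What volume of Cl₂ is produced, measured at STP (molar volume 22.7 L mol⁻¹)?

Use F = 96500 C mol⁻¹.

0.220 L

Q = I·t = 0.8560 A × 2190.0 s = 1875 C.
n(e⁻) = Q/F = 1875 / 96500 = 0.01943 mol.
2 electrons are transferred per Cl₂ molecule, so n(Cl₂) = 0.01943 / 2 = 0.009713 mol.
V = n × V_m = 0.009713 × 22.7 = 0.220 L.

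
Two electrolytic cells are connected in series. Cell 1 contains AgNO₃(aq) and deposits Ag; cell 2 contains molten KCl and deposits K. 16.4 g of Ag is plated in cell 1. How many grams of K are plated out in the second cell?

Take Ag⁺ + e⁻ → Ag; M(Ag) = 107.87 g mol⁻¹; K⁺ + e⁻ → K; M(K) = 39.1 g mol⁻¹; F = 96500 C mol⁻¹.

5.94 g

n(Ag) = 16.4 / 107.87 = 0.1520 mol.
Since Ag⁺ + e⁻ → Ag, n(e⁻) passed = 1 × 0.1520 = 0.1520 mol.
Cells in series carry the same charge, so the same 0.1520 mol of electrons passes through cell 2.
K⁺ + e⁻ → K, so n(K) = 0.1520 / 1 = 0.1520 mol.
m(K) = 0.1520 × 39.1 = 5.94 g.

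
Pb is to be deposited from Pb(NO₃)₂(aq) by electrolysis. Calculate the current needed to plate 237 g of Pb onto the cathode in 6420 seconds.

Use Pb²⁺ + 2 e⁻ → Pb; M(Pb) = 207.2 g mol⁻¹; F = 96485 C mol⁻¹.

34.4 A

n(Pb) = 237 / 207.2 = 1.144 mol.
n(e⁻) = 2 × 1.144 = 2.288 mol.
Q = n(e⁻)·F = 2.288 × 96485 = 220700 C.
I = Q/t = 220700 / 6420.0 s = 34.4 A.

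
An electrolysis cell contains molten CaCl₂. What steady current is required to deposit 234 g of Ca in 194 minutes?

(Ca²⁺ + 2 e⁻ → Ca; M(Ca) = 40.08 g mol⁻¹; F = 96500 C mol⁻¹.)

96.8 A

n(Ca) = 234 / 40.08 = 5.838 mol.
n(e⁻) = 2 × 5.838 = 11.68 mol.
Q = n(e⁻)·F = 11.68 × 96500 = 1127000 C.
I = Q/t = 1127000 / 11640 s = 96.8 A.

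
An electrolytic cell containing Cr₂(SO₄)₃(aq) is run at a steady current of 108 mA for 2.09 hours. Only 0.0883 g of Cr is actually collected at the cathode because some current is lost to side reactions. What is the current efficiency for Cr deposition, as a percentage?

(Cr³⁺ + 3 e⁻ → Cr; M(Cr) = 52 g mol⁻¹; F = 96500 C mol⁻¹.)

60.5 %

Q = I·t = 0.1080 × 7524.0 = 812.6 C; n(e⁻) = 812.6/96500 = 0.008421 mol.
Theoretical n(Cr) = n(e⁻)/3 = 0.002807 mol, i.e. m_theo = 0.002807 × 52 = 0.1460 g.
Efficiency = m_actual / m_theo = 0.0883 / 0.1460 = 60.5 %.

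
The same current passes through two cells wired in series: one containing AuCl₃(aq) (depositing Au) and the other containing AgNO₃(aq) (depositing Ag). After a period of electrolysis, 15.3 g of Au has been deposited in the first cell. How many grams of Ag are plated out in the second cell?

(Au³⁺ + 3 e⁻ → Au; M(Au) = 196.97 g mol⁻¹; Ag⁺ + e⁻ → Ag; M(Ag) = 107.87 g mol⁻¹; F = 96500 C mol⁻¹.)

n(Au) = 15.3 / 196.97 = 0.07768 mol.
Since Au³⁺ + 3 e⁻ → Au, n(e⁻) passed = 3 × 0.07768 = 0.2330 mol.
Cells in series carry the same charge, so the same 0.2330 mol of electrons passes through cell 2.
Ag⁺ + e⁻ → Ag, so n(Ag) = 0.2330 / 1 = 0.2330 mol.
m(Ag) = 0.2330 × 107.87 = 25.1 g.

25.1 g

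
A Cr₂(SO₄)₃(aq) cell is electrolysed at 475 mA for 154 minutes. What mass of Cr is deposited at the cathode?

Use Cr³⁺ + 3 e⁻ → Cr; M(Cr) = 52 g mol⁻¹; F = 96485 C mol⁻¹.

Q = I·t = 0.4750 A × 9240.0 s = 4389 C.
n(e⁻) = Q/F = 4389 / 96485 = 0.04549 mol.
Cr³⁺ + 3 e⁻ → Cr, so n(Cr) = n(e⁻)/3 = 0.01516 mol.
m = n·M = 0.01516 × 52 = 0.788 g.

0.788 g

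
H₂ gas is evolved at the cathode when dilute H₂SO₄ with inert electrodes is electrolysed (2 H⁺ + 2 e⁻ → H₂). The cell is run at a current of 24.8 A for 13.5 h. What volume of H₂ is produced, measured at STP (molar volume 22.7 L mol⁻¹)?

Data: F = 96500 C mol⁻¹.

Q = I·t = 24.80 A × 48600 s = 1205000 C.
n(e⁻) = Q/F = 1205000 / 96500 = 12.49 mol.
2 electrons are transferred per H₂ molecule, so n(H₂) = 12.49 / 2 = 6.245 mol.
V = n × V_m = 6.245 × 22.7 = 142 L.

142 L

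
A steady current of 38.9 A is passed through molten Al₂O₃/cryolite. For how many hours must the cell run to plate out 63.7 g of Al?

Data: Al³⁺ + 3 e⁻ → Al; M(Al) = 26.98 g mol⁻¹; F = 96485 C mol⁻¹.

n(Al) = m/M = 63.7 / 26.98 = 2.361 mol.
Each Al atom requires 3 electrons, so n(e⁻) = 3 × 2.361 = 7.083 mol.
Q = n(e⁻)·F = 7.083 × 96485 = 683400 C.
t = Q/I = 683400 / 38.90 A = 17570 s = 4.88 h.

4.88 h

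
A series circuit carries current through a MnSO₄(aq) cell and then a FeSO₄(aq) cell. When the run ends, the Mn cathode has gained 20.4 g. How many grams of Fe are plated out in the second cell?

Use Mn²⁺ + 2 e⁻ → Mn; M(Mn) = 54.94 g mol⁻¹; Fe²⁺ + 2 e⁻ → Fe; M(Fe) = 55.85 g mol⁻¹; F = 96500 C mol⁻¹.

n(Mn) = 20.4 / 54.94 = 0.3713 mol.
Since Mn²⁺ + 2 e⁻ → Mn, n(e⁻) passed = 2 × 0.3713 = 0.7426 mol.
Cells in series carry the same charge, so the same 0.7426 mol of electrons passes through cell 2.
Fe²⁺ + 2 e⁻ → Fe, so n(Fe) = 0.7426 / 2 = 0.3713 mol.
m(Fe) = 0.3713 × 55.85 = 20.7 g.

20.7 g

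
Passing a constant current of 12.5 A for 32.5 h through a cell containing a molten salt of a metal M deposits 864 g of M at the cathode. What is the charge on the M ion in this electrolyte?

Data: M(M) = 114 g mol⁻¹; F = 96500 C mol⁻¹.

Q = I·t = 12.50 A × 117000 s = 1462000 C, so n(e⁻) = 1462000/96500 = 15.16 mol.
n(M) deposited = 864 / 114 = 7.579 mol.
Electrons per atom = n(e⁻)/n(M) = 15.16 / 7.579 = 2.00 ≈ 2, so the ion is M²⁺.

+2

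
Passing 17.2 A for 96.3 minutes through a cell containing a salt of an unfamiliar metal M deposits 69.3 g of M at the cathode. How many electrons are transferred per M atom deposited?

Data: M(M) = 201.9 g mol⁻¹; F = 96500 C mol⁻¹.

3

Q = I·t = 17.20 A × 5778.0 s = 99380 C, so n(e⁻) = 99380/96500 = 1.030 mol.
n(M) deposited = 69.3 / 201.9 = 0.3432 mol.
Electrons per atom = n(e⁻)/n(M) = 1.030 / 0.3432 = 3.00 ≈ 3, so the ion is M³⁺.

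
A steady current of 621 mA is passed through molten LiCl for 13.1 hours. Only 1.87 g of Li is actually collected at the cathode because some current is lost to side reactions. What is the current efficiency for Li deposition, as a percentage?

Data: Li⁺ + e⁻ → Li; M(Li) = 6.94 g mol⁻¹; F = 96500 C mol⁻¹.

Q = I·t = 0.6210 × 47160 = 29290 C; n(e⁻) = 29290/96500 = 0.3035 mol.
Theoretical n(Li) = n(e⁻)/1 = 0.3035 mol, i.e. m_theo = 0.3035 × 6.94 = 2.106 g.
Efficiency = m_actual / m_theo = 1.87 / 2.106 = 88.8 %.

88.8 %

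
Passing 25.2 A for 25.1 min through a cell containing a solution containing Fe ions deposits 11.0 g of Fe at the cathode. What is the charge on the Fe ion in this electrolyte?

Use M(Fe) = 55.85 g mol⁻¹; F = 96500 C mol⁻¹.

+2

Q = I·t = 25.20 A × 1506.0 s = 37950 C, so n(e⁻) = 37950/96500 = 0.3933 mol.
n(Fe) deposited = 11.0 / 55.85 = 0.1970 mol.
Electrons per atom = n(e⁻)/n(Fe) = 0.3933 / 0.1970 = 2.00 ≈ 2, so the ion is Fe²⁺.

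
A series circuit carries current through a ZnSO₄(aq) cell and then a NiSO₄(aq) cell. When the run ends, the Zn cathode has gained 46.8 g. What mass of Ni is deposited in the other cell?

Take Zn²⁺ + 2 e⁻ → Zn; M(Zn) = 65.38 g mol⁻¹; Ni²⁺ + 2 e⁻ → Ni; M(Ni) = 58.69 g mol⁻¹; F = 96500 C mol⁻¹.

42.0 g

n(Zn) = 46.8 / 65.38 = 0.7158 mol.
Since Zn²⁺ + 2 e⁻ → Zn, n(e⁻) passed = 2 × 0.7158 = 1.432 mol.
Cells in series carry the same charge, so the same 1.432 mol of electrons passes through cell 2.
Ni²⁺ + 2 e⁻ → Ni, so n(Ni) = 1.432 / 2 = 0.7158 mol.
m(Ni) = 0.7158 × 58.69 = 42.0 g.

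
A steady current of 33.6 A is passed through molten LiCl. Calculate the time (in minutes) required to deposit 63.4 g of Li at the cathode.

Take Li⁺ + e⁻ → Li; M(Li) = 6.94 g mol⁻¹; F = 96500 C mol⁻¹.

n(Li) = m/M = 63.4 / 6.94 = 9.135 mol.
Each Li atom requires 1 electron, so n(e⁻) = 1 × 9.135 = 9.135 mol.
Q = n(e⁻)·F = 9.135 × 96500 = 881600 C.
t = Q/I = 881600 / 33.60 A = 26240 s = 437 min.

437 min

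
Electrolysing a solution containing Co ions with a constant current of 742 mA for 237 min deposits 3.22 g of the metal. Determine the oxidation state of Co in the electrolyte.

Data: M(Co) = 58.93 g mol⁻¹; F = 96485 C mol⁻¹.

Q = I·t = 0.7420 A × 14220 s = 10550 C, so n(e⁻) = 10550/96485 = 0.1094 mol.
n(Co) deposited = 3.22 / 58.93 = 0.05464 mol.
Electrons per atom = n(e⁻)/n(Co) = 0.1094 / 0.05464 = 2.00 ≈ 2, so the ion is Co²⁺.

+2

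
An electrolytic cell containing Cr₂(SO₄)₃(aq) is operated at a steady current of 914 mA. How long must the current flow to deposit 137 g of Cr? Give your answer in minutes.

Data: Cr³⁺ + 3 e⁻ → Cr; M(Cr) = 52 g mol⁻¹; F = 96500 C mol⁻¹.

13900 min

n(Cr) = m/M = 137 / 52 = 2.635 mol.
Each Cr atom requires 3 electrons, so n(e⁻) = 3 × 2.635 = 7.904 mol.
Q = n(e⁻)·F = 7.904 × 96500 = 762700 C.
t = Q/I = 762700 / 0.9140 A = 834500 s = 13900 min.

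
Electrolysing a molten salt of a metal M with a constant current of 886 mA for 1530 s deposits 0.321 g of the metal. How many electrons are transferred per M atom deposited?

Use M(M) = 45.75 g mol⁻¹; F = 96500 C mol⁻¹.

Q = I·t = 0.8860 A × 1530.0 s = 1356 C, so n(e⁻) = 1356/96500 = 0.01405 mol.
n(M) deposited = 0.321 / 45.75 = 0.007016 mol.
Electrons per atom = n(e⁻)/n(M) = 0.01405 / 0.007016 = 2.00 ≈ 2, so the ion is M²⁺.

2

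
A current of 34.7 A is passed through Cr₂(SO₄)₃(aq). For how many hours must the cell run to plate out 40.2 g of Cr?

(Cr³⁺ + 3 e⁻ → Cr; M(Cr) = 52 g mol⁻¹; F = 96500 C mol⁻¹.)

n(Cr) = m/M = 40.2 / 52 = 0.7731 mol.
Each Cr atom requires 3 electrons, so n(e⁻) = 3 × 0.7731 = 2.319 mol.
Q = n(e⁻)·F = 2.319 × 96500 = 223800 C.
t = Q/I = 223800 / 34.70 A = 6450 s = 1.79 h.

1.79 h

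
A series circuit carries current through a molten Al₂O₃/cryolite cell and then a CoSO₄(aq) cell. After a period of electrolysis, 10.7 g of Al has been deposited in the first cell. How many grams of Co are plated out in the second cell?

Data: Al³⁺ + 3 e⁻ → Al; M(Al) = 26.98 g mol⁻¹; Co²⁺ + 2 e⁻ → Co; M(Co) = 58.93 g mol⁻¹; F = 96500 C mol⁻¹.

35.1 g

n(Al) = 10.7 / 26.98 = 0.3966 mol.
Since Al³⁺ + 3 e⁻ → Al, n(e⁻) passed = 3 × 0.3966 = 1.190 mol.
Cells in series carry the same charge, so the same 1.190 mol of electrons passes through cell 2.
Co²⁺ + 2 e⁻ → Co, so n(Co) = 1.190 / 2 = 0.5949 mol.
m(Co) = 0.5949 × 58.93 = 35.1 g.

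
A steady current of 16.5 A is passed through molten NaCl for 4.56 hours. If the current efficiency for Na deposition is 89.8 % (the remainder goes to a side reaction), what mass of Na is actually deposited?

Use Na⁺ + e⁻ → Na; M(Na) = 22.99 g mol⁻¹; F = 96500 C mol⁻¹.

57.9 g

Q = I·t = 16.50 × 16416 = 270900 C.
n(e⁻) = 270900/96500 = 2.807 mol; theoretically n(Na) = 2.807/1 = 2.807 mol, m_theo = 64.53 g.
At 89.8 % efficiency, m_actual = 0.898 × 64.53 = 57.9 g.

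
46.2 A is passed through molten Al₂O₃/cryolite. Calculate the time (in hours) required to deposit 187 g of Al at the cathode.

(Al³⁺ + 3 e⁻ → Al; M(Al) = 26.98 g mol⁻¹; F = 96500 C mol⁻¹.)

12.1 h

n(Al) = m/M = 187 / 26.98 = 6.931 mol.
Each Al atom requires 3 electrons, so n(e⁻) = 3 × 6.931 = 20.79 mol.
Q = n(e⁻)·F = 20.79 × 96500 = 2007000 C.
t = Q/I = 2007000 / 46.20 A = 43430 s = 12.1 h.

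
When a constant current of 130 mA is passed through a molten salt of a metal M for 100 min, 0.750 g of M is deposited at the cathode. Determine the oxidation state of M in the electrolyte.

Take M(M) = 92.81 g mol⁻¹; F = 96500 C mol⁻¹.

Q = I·t = 0.1300 A × 6000.0 s = 780.0 C, so n(e⁻) = 780.0/96500 = 0.008083 mol.
n(M) deposited = 0.750 / 92.81 = 0.008081 mol.
Electrons per atom = n(e⁻)/n(M) = 0.008083 / 0.008081 = 1.00 ≈ 1, so the ion is M⁺.

+1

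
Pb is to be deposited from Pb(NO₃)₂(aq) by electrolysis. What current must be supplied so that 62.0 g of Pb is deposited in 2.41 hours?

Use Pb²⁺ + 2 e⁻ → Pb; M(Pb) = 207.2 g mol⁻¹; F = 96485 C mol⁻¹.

6.66 A

n(Pb) = 62.0 / 207.2 = 0.2992 mol.
n(e⁻) = 2 × 0.2992 = 0.5985 mol.
Q = n(e⁻)·F = 0.5985 × 96485 = 57740 C.
I = Q/t = 57740 / 8676.0 s = 6.66 A.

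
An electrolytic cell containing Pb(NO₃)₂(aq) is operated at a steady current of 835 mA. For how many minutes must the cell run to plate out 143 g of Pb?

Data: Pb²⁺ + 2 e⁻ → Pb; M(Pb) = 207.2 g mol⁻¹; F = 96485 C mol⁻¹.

2660 min

n(Pb) = m/M = 143 / 207.2 = 0.6902 mol.
Each Pb atom requires 2 electrons, so n(e⁻) = 2 × 0.6902 = 1.380 mol.
Q = n(e⁻)·F = 1.380 × 96485 = 133200 C.
t = Q/I = 133200 / 0.8350 A = 159500 s = 2660 min.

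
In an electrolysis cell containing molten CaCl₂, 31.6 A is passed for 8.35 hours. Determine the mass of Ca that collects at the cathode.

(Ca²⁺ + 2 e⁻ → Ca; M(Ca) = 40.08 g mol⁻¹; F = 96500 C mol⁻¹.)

197 g

Q = I·t = 31.60 A × 30060 s = 949900 C.
n(e⁻) = Q/F = 949900 / 96500 = 9.843 mol.
Ca²⁺ + 2 e⁻ → Ca, so n(Ca) = n(e⁻)/2 = 4.922 mol.
m = n·M = 4.922 × 40.08 = 197 g.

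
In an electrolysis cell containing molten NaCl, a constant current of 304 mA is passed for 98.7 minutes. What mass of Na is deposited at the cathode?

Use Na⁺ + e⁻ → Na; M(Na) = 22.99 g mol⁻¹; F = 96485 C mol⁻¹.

Q = I·t = 0.3040 A × 5922.0 s = 1800 C.
n(e⁻) = Q/F = 1800 / 96485 = 0.01866 mol.
Na⁺ + e⁻ → Na, so n(Na) = n(e⁻)/1 = 0.01866 mol.
m = n·M = 0.01866 × 22.99 = 0.429 g.

0.429 g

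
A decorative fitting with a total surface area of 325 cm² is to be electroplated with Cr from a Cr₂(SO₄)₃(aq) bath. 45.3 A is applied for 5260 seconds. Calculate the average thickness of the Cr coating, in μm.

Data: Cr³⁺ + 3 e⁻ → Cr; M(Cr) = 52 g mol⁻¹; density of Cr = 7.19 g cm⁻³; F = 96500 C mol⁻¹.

183 μm

Q = I·t = 45.30 × 5260.0 = 238300 C; n(e⁻) = 2.469 mol.
n(Cr) = n(e⁻)/3 = 0.8231 mol, so m = 0.8231 × 52 = 42.80 g.
Volume = m/ρ = 42.80 / 7.19 = 5.953 cm³.
Thickness = V/A = 5.953 / 325 = 0.0183 cm = 183 μm.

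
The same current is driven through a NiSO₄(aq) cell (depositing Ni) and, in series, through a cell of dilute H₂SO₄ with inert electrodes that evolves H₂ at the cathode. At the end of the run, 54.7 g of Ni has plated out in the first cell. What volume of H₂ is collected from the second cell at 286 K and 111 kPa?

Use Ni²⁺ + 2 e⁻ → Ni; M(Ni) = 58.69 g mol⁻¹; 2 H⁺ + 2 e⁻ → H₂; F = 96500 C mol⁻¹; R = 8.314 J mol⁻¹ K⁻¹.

n(Ni) = 54.7 / 58.69 = 0.9320 mol, so n(e⁻) = 2 × 0.9320 = 1.864 mol.
The cells are in series, so the same 1.864 mol of electrons passes through the second cell.
2 H⁺ + 2 e⁻ → H₂ — 2 mol e⁻ per mol H₂, so n(H₂) = 1.864/2 = 0.9320 mol.
V = nRT/P = (0.9320 × 8.314 × 286) / (111 × 10³) = 0.0200 m³ = 20.0 L.

20.0 L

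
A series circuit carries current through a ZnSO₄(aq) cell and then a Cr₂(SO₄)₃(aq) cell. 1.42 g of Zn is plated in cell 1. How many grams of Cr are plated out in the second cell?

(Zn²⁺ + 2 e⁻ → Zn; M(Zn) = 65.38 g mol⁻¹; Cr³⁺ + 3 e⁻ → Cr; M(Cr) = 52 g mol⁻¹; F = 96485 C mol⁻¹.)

n(Zn) = 1.42 / 65.38 = 0.02172 mol.
Since Zn²⁺ + 2 e⁻ → Zn, n(e⁻) passed = 2 × 0.02172 = 0.04344 mol.
Cells in series carry the same charge, so the same 0.04344 mol of electrons passes through cell 2.
Cr³⁺ + 3 e⁻ → Cr, so n(Cr) = 0.04344 / 3 = 0.01448 mol.
m(Cr) = 0.01448 × 52 = 0.753 g.

0.753 g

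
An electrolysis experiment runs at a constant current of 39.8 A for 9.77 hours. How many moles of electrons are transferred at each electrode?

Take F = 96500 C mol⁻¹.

14.5 mol

Q = I·t = 39.80 A × 35172 s = 1400000 C.
n(e⁻) = Q/F = 1400000 / 96500 = 14.5 mol.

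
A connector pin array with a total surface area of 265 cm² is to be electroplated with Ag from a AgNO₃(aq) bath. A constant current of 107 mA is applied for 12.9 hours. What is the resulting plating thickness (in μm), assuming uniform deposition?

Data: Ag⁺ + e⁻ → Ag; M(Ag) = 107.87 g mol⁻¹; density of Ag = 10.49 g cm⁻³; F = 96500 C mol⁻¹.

Q = I·t = 0.1070 × 46440 = 4969 C; n(e⁻) = 0.05149 mol.
n(Ag) = n(e⁻)/1 = 0.05149 mol, so m = 0.05149 × 107.87 = 5.555 g.
Volume = m/ρ = 5.555 / 10.49 = 0.5295 cm³.
Thickness = V/A = 0.5295 / 265 = 0.00200 cm = 20.0 μm.

20.0 μm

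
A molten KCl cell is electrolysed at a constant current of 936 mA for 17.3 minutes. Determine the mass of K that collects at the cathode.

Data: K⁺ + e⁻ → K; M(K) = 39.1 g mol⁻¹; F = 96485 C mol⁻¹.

Q = I·t = 0.9360 A × 1038.0 s = 971.6 C.
n(e⁻) = Q/F = 971.6 / 96485 = 0.01007 mol.
K⁺ + e⁻ → K, so n(K) = n(e⁻)/1 = 0.01007 mol.
m = n·M = 0.01007 × 39.1 = 0.394 g.

0.394 g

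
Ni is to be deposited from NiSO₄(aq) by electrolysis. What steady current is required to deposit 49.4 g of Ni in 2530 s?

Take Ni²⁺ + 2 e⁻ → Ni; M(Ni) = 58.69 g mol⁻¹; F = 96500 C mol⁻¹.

n(Ni) = 49.4 / 58.69 = 0.8417 mol.
n(e⁻) = 2 × 0.8417 = 1.683 mol.
Q = n(e⁻)·F = 1.683 × 96500 = 162500 C.
I = Q/t = 162500 / 2530.0 s = 64.2 A.

64.2 A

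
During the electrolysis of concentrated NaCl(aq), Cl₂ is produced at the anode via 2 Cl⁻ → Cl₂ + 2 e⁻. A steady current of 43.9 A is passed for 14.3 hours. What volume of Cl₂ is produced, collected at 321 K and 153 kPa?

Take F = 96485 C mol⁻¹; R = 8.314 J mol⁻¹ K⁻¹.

Q = I·t = 43.90 A × 51480 s = 2260000 C.
n(e⁻) = Q/F = 2260000 / 96485 = 23.42 mol.
2 electrons are transferred per Cl₂ molecule, so n(Cl₂) = 23.42 / 2 = 11.71 mol.
V = nRT/P = (11.71 × 8.314 × 321) / (153 × 10³ Pa) = 0.204 m³ = 204 L.

204 L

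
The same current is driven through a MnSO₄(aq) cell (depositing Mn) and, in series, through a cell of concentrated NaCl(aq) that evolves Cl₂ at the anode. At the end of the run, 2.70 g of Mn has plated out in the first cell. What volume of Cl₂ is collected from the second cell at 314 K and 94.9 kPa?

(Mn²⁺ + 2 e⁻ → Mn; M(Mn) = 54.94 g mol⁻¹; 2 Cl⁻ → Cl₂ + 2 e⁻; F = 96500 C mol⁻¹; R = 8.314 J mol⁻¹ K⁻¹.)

1.35 L

n(Mn) = 2.70 / 54.94 = 0.04914 mol, so n(e⁻) = 2 × 0.04914 = 0.09829 mol.
The cells are in series, so the same 0.09829 mol of electrons passes through the second cell.
2 Cl⁻ → Cl₂ + 2 e⁻ — 2 mol e⁻ per mol Cl₂, so n(Cl₂) = 0.09829/2 = 0.04914 mol.
V = nRT/P = (0.04914 × 8.314 × 314) / (94.9 × 10³) = 0.00135 m³ = 1.35 L.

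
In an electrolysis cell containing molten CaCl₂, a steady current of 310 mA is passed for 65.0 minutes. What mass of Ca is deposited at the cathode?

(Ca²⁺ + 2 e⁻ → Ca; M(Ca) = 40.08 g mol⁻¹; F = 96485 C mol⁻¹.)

Q = I·t = 0.3100 A × 3900.0 s = 1209 C.
n(e⁻) = Q/F = 1209 / 96485 = 0.01253 mol.
Ca²⁺ + 2 e⁻ → Ca, so n(Ca) = n(e⁻)/2 = 0.006265 mol.
m = n·M = 0.006265 × 40.08 = 0.251 g.

0.251 g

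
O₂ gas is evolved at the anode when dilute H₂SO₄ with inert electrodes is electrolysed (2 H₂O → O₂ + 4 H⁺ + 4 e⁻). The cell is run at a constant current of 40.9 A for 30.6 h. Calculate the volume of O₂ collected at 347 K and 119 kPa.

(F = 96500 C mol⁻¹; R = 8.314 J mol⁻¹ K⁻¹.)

Q = I·t = 40.90 A × 110160 s = 4506000 C.
n(e⁻) = Q/F = 4506000 / 96500 = 46.69 mol.
4 electrons are transferred per O₂ molecule, so n(O₂) = 46.69 / 4 = 11.67 mol.
V = nRT/P = (11.67 × 8.314 × 347) / (119 × 10³ Pa) = 0.283 m³ = 283 L.

283 L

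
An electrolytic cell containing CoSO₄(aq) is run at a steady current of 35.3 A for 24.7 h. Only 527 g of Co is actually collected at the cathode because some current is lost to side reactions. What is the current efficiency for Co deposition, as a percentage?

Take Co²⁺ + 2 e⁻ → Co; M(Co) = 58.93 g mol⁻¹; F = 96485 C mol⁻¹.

Q = I·t = 35.30 × 88920 = 3139000 C; n(e⁻) = 3139000/96485 = 32.53 mol.
Theoretical n(Co) = n(e⁻)/2 = 16.27 mol, i.e. m_theo = 16.27 × 58.93 = 958.6 g.
Efficiency = m_actual / m_theo = 527 / 958.6 = 55.0 %.

55.0 %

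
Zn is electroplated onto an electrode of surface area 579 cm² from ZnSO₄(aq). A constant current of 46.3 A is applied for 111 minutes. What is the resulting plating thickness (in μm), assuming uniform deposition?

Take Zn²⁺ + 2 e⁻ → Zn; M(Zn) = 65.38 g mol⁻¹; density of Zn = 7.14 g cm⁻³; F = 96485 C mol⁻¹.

Q = I·t = 46.30 × 6660.0 = 308400 C; n(e⁻) = 3.196 mol.
n(Zn) = n(e⁻)/2 = 1.598 mol, so m = 1.598 × 65.38 = 104.5 g.
Volume = m/ρ = 104.5 / 7.14 = 14.63 cm³.
Thickness = V/A = 14.63 / 579 = 0.0253 cm = 253 μm.

253 μm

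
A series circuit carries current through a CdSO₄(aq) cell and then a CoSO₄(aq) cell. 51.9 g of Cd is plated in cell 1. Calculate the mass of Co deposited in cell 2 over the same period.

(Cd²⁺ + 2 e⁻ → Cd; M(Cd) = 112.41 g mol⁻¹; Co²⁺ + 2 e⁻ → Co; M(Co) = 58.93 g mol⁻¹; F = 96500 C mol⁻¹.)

27.2 g

n(Cd) = 51.9 / 112.41 = 0.4617 mol.
Since Cd²⁺ + 2 e⁻ → Cd, n(e⁻) passed = 2 × 0.4617 = 0.9234 mol.
Cells in series carry the same charge, so the same 0.9234 mol of electrons passes through cell 2.
Co²⁺ + 2 e⁻ → Co, so n(Co) = 0.9234 / 2 = 0.4617 mol.
m(Co) = 0.4617 × 58.93 = 27.2 g.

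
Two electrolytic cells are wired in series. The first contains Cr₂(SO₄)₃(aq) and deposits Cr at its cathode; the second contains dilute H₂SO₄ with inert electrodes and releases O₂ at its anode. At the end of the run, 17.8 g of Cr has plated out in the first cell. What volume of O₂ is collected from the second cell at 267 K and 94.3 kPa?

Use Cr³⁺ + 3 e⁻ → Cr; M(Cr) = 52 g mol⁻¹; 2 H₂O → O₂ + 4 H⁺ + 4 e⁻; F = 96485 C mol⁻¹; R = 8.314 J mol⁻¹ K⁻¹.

n(Cr) = 17.8 / 52 = 0.3423 mol, so n(e⁻) = 3 × 0.3423 = 1.027 mol.
The cells are in series, so the same 1.027 mol of electrons passes through the second cell.
2 H₂O → O₂ + 4 H⁺ + 4 e⁻ — 4 mol e⁻ per mol O₂, so n(O₂) = 1.027/4 = 0.2567 mol.
V = nRT/P = (0.2567 × 8.314 × 267) / (94.3 × 10³) = 0.00604 m³ = 6.04 L.

6.04 L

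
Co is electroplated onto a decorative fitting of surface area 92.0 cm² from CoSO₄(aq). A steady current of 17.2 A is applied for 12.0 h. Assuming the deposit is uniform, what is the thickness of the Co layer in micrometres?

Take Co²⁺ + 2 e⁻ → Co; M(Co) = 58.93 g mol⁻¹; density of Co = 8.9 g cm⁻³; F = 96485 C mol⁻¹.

Q = I·t = 17.20 × 43200 = 743000 C; n(e⁻) = 7.701 mol.
n(Co) = n(e⁻)/2 = 3.851 mol, so m = 3.851 × 58.93 = 226.9 g.
Volume = m/ρ = 226.9 / 8.9 = 25.50 cm³.
Thickness = V/A = 25.50 / 92.0 = 0.277 cm = 2770 μm.

2770 μm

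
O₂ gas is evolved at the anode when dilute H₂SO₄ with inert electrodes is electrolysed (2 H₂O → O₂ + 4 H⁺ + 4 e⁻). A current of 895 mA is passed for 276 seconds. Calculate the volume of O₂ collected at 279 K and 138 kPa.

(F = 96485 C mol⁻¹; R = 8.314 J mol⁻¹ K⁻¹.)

Q = I·t = 0.8950 A × 276.00 s = 247.0 C.
n(e⁻) = Q/F = 247.0 / 96485 = 0.002560 mol.
4 electrons are transferred per O₂ molecule, so n(O₂) = 0.002560 / 4 = 0.0006400 mol.
V = nRT/P = (0.0006400 × 8.314 × 279) / (138 × 10³ Pa) = 1.08 × 10⁻⁵ m³ = 0.0108 L.

0.0108 L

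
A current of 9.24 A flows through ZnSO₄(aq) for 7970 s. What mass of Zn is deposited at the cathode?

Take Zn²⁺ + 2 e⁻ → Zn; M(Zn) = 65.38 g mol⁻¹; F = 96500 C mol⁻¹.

Q = I·t = 9.240 A × 7970.0 s = 73640 C.
n(e⁻) = Q/F = 73640 / 96500 = 0.7631 mol.
Zn²⁺ + 2 e⁻ → Zn, so n(Zn) = n(e⁻)/2 = 0.3816 mol.
m = n·M = 0.3816 × 65.38 = 24.9 g.

24.9 g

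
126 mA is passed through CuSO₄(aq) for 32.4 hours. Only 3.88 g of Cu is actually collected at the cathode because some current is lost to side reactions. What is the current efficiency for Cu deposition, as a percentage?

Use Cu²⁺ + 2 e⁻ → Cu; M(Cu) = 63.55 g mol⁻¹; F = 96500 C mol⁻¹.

80.2 %

Q = I·t = 0.1260 × 116640 = 14700 C; n(e⁻) = 14700/96500 = 0.1523 mol.
Theoretical n(Cu) = n(e⁻)/2 = 0.07615 mol, i.e. m_theo = 0.07615 × 63.55 = 4.839 g.
Efficiency = m_actual / m_theo = 3.88 / 4.839 = 80.2 %.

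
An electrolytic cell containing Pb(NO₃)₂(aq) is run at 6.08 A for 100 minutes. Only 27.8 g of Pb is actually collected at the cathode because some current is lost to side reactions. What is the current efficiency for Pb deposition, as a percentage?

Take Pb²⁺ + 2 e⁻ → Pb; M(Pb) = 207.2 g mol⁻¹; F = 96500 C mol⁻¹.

71.0 %

Q = I·t = 6.080 × 6000.0 = 36480 C; n(e⁻) = 36480/96500 = 0.3780 mol.
Theoretical n(Pb) = n(e⁻)/2 = 0.1890 mol, i.e. m_theo = 0.1890 × 207.2 = 39.16 g.
Efficiency = m_actual / m_theo = 27.8 / 39.16 = 71.0 %.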